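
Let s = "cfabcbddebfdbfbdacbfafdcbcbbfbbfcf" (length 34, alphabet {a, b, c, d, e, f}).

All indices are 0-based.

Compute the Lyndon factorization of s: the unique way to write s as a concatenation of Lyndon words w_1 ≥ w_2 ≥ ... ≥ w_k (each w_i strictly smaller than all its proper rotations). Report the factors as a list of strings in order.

emit factor 1: 'cf' (i=0, period=2)
emit factor 2: 'abcbddebfdbfbdacbfafdcbcbbfbbfcf' (i=2, period=32)

["cf", "abcbddebfdbfbdacbfafdcbcbbfbbfcf"]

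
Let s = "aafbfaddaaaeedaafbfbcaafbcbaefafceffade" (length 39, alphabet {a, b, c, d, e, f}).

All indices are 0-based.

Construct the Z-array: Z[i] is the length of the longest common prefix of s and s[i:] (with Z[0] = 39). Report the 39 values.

[39, 1, 0, 0, 0, 1, 0, 0, 2, 2, 1, 0, 0, 0, 5, 1, 0, 0, 0, 0, 0, 4, 1, 0, 0, 0, 0, 1, 0, 0, 1, 0, 0, 0, 0, 0, 1, 0, 0]

Z[0]=39
i=1: fresh scan; Z[1]=1 extend→box=[1,2)
i=2: fresh scan; Z[2]=0
i=3: fresh scan; Z[3]=0
i=4: fresh scan; Z[4]=0
i=5: fresh scan; Z[5]=1 extend→box=[5,6)
i=6: fresh scan; Z[6]=0
i=7: fresh scan; Z[7]=0
i=8: fresh scan; Z[8]=2 extend→box=[8,10)
i=9: min(r-i=1, Z[1]=1)=1; Z[9]=2 extend→box=[9,11)
i=10: min(r-i=1, Z[1]=1)=1; Z[10]=1
i=11: fresh scan; Z[11]=0
i=12: fresh scan; Z[12]=0
i=13: fresh scan; Z[13]=0
i=14: fresh scan; Z[14]=5 extend→box=[14,19)
i=15: min(r-i=4, Z[1]=1)=1; Z[15]=1
i=16: min(r-i=3, Z[2]=0)=0; Z[16]=0
i=17: min(r-i=2, Z[3]=0)=0; Z[17]=0
i=18: min(r-i=1, Z[4]=0)=0; Z[18]=0
i=19: fresh scan; Z[19]=0
i=20: fresh scan; Z[20]=0
i=21: fresh scan; Z[21]=4 extend→box=[21,25)
i=22: min(r-i=3, Z[1]=1)=1; Z[22]=1
i=23: min(r-i=2, Z[2]=0)=0; Z[23]=0
i=24: min(r-i=1, Z[3]=0)=0; Z[24]=0
i=25: fresh scan; Z[25]=0
i=26: fresh scan; Z[26]=0
i=27: fresh scan; Z[27]=1 extend→box=[27,28)
i=28: fresh scan; Z[28]=0
i=29: fresh scan; Z[29]=0
i=30: fresh scan; Z[30]=1 extend→box=[30,31)
i=31: fresh scan; Z[31]=0
i=32: fresh scan; Z[32]=0
i=33: fresh scan; Z[33]=0
i=34: fresh scan; Z[34]=0
i=35: fresh scan; Z[35]=0
i=36: fresh scan; Z[36]=1 extend→box=[36,37)
i=37: fresh scan; Z[37]=0
i=38: fresh scan; Z[38]=0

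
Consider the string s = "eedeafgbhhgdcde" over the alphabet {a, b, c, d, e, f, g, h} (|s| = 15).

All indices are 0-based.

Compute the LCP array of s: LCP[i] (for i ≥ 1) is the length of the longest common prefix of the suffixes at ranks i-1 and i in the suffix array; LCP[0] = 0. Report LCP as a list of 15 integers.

rank→(start, suffix):
  0 → (4, 'afgbhhgdcde')
  1 → (7, 'bhhgdcde')
  2 → (12, 'cde')
  3 → (11, 'dcde')
  4 → (13, 'de')
  5 → (2, 'deafgbhhgdcde')
  6 → (14, 'e')
  7 → (3, 'eafgbhhgdcde')
  8 → (1, 'edeafgbhhgdcde')
  9 → (0, 'eedeafgbhhgdcde')
  10 → (5, 'fgbhhgdcde')
  11 → (6, 'gbhhgdcde')
  12 → (10, 'gdcde')
  13 → (9, 'hgdcde')
  14 → (8, 'hhgdcde')

SA = [4, 7, 12, 11, 13, 2, 14, 3, 1, 0, 5, 6, 10, 9, 8]
rank  pair      lcp
   1  s[4:],s[7:]  0  ''
   2  s[7:],s[12:]  0  ''
   3  s[12:],s[11:]  0  ''
   4  s[11:],s[13:]  1  'd'
   5  s[13:],s[2:]  2  'de'
   6  s[2:],s[14:]  0  ''
   7  s[14:],s[3:]  1  'e'
   8  s[3:],s[1:]  1  'e'
   9  s[1:],s[0:]  1  'e'
  10  s[0:],s[5:]  0  ''
  11  s[5:],s[6:]  0  ''
  12  s[6:],s[10:]  1  'g'
  13  s[10:],s[9:]  0  ''
  14  s[9:],s[8:]  1  'h'

[0, 0, 0, 0, 1, 2, 0, 1, 1, 1, 0, 0, 1, 0, 1]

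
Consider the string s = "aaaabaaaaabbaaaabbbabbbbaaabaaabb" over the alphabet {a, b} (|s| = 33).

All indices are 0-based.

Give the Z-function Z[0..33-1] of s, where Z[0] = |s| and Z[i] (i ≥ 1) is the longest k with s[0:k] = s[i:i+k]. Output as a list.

[33, 3, 2, 1, 0, 4, 5, 3, 2, 1, 0, 0, 5, 3, 2, 1, 0, 0, 0, 1, 0, 0, 0, 0, 3, 2, 1, 0, 3, 2, 1, 0, 0]

Z[0]=33
i=1: fresh scan; Z[1]=3 extend→box=[1,4)
i=2: min(r-i=2, Z[1]=3)=2; Z[2]=2
i=3: min(r-i=1, Z[2]=2)=1; Z[3]=1
i=4: fresh scan; Z[4]=0
i=5: fresh scan; Z[5]=4 extend→box=[5,9)
i=6: min(r-i=3, Z[1]=3)=3; Z[6]=5 extend→box=[6,11)
i=7: min(r-i=4, Z[1]=3)=3; Z[7]=3
i=8: min(r-i=3, Z[2]=2)=2; Z[8]=2
i=9: min(r-i=2, Z[3]=1)=1; Z[9]=1
i=10: min(r-i=1, Z[4]=0)=0; Z[10]=0
i=11: fresh scan; Z[11]=0
i=12: fresh scan; Z[12]=5 extend→box=[12,17)
i=13: min(r-i=4, Z[1]=3)=3; Z[13]=3
i=14: min(r-i=3, Z[2]=2)=2; Z[14]=2
i=15: min(r-i=2, Z[3]=1)=1; Z[15]=1
i=16: min(r-i=1, Z[4]=0)=0; Z[16]=0
i=17: fresh scan; Z[17]=0
i=18: fresh scan; Z[18]=0
i=19: fresh scan; Z[19]=1 extend→box=[19,20)
i=20: fresh scan; Z[20]=0
i=21: fresh scan; Z[21]=0
i=22: fresh scan; Z[22]=0
i=23: fresh scan; Z[23]=0
i=24: fresh scan; Z[24]=3 extend→box=[24,27)
i=25: min(r-i=2, Z[1]=3)=2; Z[25]=2
i=26: min(r-i=1, Z[2]=2)=1; Z[26]=1
i=27: fresh scan; Z[27]=0
i=28: fresh scan; Z[28]=3 extend→box=[28,31)
i=29: min(r-i=2, Z[1]=3)=2; Z[29]=2
i=30: min(r-i=1, Z[2]=2)=1; Z[30]=1
i=31: fresh scan; Z[31]=0
i=32: fresh scan; Z[32]=0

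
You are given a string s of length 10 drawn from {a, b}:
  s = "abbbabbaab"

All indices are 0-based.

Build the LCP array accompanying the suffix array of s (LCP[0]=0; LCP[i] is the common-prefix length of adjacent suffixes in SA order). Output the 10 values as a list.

sorted suffixes:
  #0 SA[0]=7  'aab'
  #1 SA[1]=8  'ab'
  #2 SA[2]=4  'abbaab'
  #3 SA[3]=0  'abbbabbaab'
  #4 SA[4]=9  'b'
  #5 SA[5]=6  'baab'
  #6 SA[6]=3  'babbaab'
  #7 SA[7]=5  'bbaab'
  #8 SA[8]=2  'bbabbaab'
  #9 SA[9]=1  'bbbabbaab'

SA = [7, 8, 4, 0, 9, 6, 3, 5, 2, 1]
[i] adj suffixes → lcp
  [1] 7/8 → 1 ('a')
  [2] 8/4 → 2 ('ab')
  [3] 4/0 → 3 ('abb')
  [4] 0/9 → 0 ('')
  [5] 9/6 → 1 ('b')
  [6] 6/3 → 2 ('ba')
  [7] 3/5 → 1 ('b')
  [8] 5/2 → 3 ('bba')
  [9] 2/1 → 2 ('bb')

[0, 1, 2, 3, 0, 1, 2, 1, 3, 2]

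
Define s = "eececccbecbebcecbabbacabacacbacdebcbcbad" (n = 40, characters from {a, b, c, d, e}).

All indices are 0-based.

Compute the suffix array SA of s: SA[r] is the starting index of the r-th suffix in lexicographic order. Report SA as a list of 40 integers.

[22, 17, 20, 24, 26, 29, 38, 16, 19, 23, 28, 37, 18, 35, 33, 12, 10, 7, 21, 25, 15, 27, 36, 34, 9, 6, 5, 4, 30, 13, 2, 39, 31, 32, 11, 14, 8, 3, 1, 0]

sorted suffixes:
  #0 SA[0]=22  'abacacbacdebcbcbad'
  #1 SA[1]=17  'abbacabacacbacdebcbcbad'
  #2 SA[2]=20  'acabacacbacdebcbcbad'
  #3 SA[3]=24  'acacbacdebcbcbad'
  #4 SA[4]=26  'acbacdebcbcbad'
  #5 SA[5]=29  'acdebcbcbad'
  #6 SA[6]=38  'ad'
  #7 SA[7]=16  'babbacabacacbacdebcbcbad'
  #8 SA[8]=19  'bacabacacbacdebcbcbad'
  #9 SA[9]=23  'bacacbacdebcbcbad'
  #10 SA[10]=28  'bacdebcbcbad'
  #11 SA[11]=37  'bad'
  #12 SA[12]=18  'bbacabacacbacdebcbcbad'
  #13 SA[13]=35  'bcbad'
  #14 SA[14]=33  'bcbcbad'
  #15 SA[15]=12  'bcecbabbacabacacbacdebcbcbad'
  #16 SA[16]=10  'bebcecbabbacabacacbacdebcbcbad'
  #17 SA[17]=7  'becbebcecbabbacabacacbacdebcbcbad'
  #18 SA[18]=21  'cabacacbacdebcbcbad'
  #19 SA[19]=25  'cacbacdebcbcbad'
  #20 SA[20]=15  'cbabbacabacacbacdebcbcbad'
  #21 SA[21]=27  'cbacdebcbcbad'
  #22 SA[22]=36  'cbad'
  #23 SA[23]=34  'cbcbad'
  #24 SA[24]=9  'cbebcecbabbacabacacbacdebcbcbad'
  #25 SA[25]=6  'cbecbebcecbabbacabacacbacdebcbcbad'
  #26 SA[26]=5  'ccbecbebcecbabbacabacacbacdebcbcbad'
  #27 SA[27]=4  'cccbecbebcecbabbacabacacbacdebcbcbad'
  #28 SA[28]=30  'cdebcbcbad'
  #29 SA[29]=13  'cecbabbacabacacbacdebcbcbad'
  #30 SA[30]=2  'cecccbecbebcecbabbacabacacbacdebcbcbad'
  #31 SA[31]=39  'd'
  #32 SA[32]=31  'debcbcbad'
  #33 SA[33]=32  'ebcbcbad'
  #34 SA[34]=11  'ebcecbabbacabacacbacdebcbcbad'
  #35 SA[35]=14  'ecbabbacabacacbacdebcbcbad'
  #36 SA[36]=8  'ecbebcecbabbacabacacbacdebcbcbad'
  #37 SA[37]=3  'ecccbecbebcecbabbacabacacbacdebcbcbad'
  #38 SA[38]=1  'ececccbecbebcecbabbacabacacbacdebcbcbad'
  #39 SA[39]=0  'eececccbecbebcecbabbacabacacbacdebcbcbad'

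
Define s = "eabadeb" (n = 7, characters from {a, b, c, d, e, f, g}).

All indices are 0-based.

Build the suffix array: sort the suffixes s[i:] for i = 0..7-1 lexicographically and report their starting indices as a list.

[1, 3, 6, 2, 4, 0, 5]

rank | idx | suffix
   0 |   1 | abadeb
   1 |   3 | adeb
   2 |   6 | b
   3 |   2 | badeb
   4 |   4 | deb
   5 |   0 | eabadeb
   6 |   5 | eb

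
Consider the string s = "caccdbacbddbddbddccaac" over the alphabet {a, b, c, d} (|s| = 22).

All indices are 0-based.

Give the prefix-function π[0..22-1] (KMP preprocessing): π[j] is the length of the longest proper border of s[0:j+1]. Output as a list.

π[0] = 0
j=1 s[j]='a': π[1]=0 (border '')
j=2 s[j]='c': π[2]=1 (border 'c')
j=3 s[j]='c': k: 1→0; π[3]=1 (border 'c')
j=4 s[j]='d': k: 1→0; π[4]=0 (border '')
j=5 s[j]='b': π[5]=0 (border '')
j=6 s[j]='a': π[6]=0 (border '')
j=7 s[j]='c': π[7]=1 (border 'c')
j=8 s[j]='b': k: 1→0; π[8]=0 (border '')
j=9 s[j]='d': π[9]=0 (border '')
j=10 s[j]='d': π[10]=0 (border '')
j=11 s[j]='b': π[11]=0 (border '')
j=12 s[j]='d': π[12]=0 (border '')
j=13 s[j]='d': π[13]=0 (border '')
j=14 s[j]='b': π[14]=0 (border '')
j=15 s[j]='d': π[15]=0 (border '')
j=16 s[j]='d': π[16]=0 (border '')
j=17 s[j]='c': π[17]=1 (border 'c')
j=18 s[j]='c': k: 1→0; π[18]=1 (border 'c')
j=19 s[j]='a': π[19]=2 (border 'ca')
j=20 s[j]='a': k: 2→0; π[20]=0 (border '')
j=21 s[j]='c': π[21]=1 (border 'c')

[0, 0, 1, 1, 0, 0, 0, 1, 0, 0, 0, 0, 0, 0, 0, 0, 0, 1, 1, 2, 0, 1]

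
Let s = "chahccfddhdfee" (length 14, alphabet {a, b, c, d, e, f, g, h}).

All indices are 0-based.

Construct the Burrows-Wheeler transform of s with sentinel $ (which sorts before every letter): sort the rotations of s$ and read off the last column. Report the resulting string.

rank  rotation         last
    0  $chahccfddhdfee  e
    1  ahccfddhdfee$ch  h
    2  ccfddhdfee$chah  h
    3  cfddhdfee$chahc  c
    4  chahccfddhdfee$  $
    5  ddhdfee$chahccf  f
    6  dfee$chahccfddh  h
    7  dhdfee$chahccfd  d
    8  e$chahccfddhdfe  e
    9  ee$chahccfddhdf  f
   10  fddhdfee$chahcc  c
   11  fee$chahccfddhd  d
   12  hahccfddhdfee$c  c
   13  hccfddhdfee$cha  a
   14  hdfee$chahccfdd  d

ehhc$fhdefcdcad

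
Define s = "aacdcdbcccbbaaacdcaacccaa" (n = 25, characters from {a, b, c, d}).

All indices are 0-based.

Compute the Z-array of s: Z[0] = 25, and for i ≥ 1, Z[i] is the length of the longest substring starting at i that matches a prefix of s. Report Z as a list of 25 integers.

Z[0]=25
i=1: fresh scan; Z[1]=1 scan→box=[1,2)
i=2: fresh scan; Z[2]=0
i=3: fresh scan; Z[3]=0
i=4: fresh scan; Z[4]=0
i=5: fresh scan; Z[5]=0
i=6: fresh scan; Z[6]=0
i=7: fresh scan; Z[7]=0
i=8: fresh scan; Z[8]=0
i=9: fresh scan; Z[9]=0
i=10: fresh scan; Z[10]=0
i=11: fresh scan; Z[11]=0
i=12: fresh scan; Z[12]=2 scan→box=[12,14)
i=13: min(r-i=1, Z[1]=1)=1; Z[13]=5 scan→box=[13,18)
i=14: min(r-i=4, Z[1]=1)=1; Z[14]=1
i=15: min(r-i=3, Z[2]=0)=0; Z[15]=0
i=16: min(r-i=2, Z[3]=0)=0; Z[16]=0
i=17: min(r-i=1, Z[4]=0)=0; Z[17]=0
i=18: fresh scan; Z[18]=3 scan→box=[18,21)
i=19: min(r-i=2, Z[1]=1)=1; Z[19]=1
i=20: min(r-i=1, Z[2]=0)=0; Z[20]=0
i=21: fresh scan; Z[21]=0
i=22: fresh scan; Z[22]=0
i=23: fresh scan; Z[23]=2 scan→box=[23,25)
i=24: min(r-i=1, Z[1]=1)=1; Z[24]=1

[25, 1, 0, 0, 0, 0, 0, 0, 0, 0, 0, 0, 2, 5, 1, 0, 0, 0, 3, 1, 0, 0, 0, 2, 1]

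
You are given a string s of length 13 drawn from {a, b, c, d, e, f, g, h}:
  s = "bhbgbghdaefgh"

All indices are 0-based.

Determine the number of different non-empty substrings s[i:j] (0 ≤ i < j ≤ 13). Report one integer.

83

sorted suffixes:
  #0 SA[0]=8  'aefgh'
  #1 SA[1]=2  'bgbghdaefgh'
  #2 SA[2]=4  'bghdaefgh'
  #3 SA[3]=0  'bhbgbghdaefgh'
  #4 SA[4]=7  'daefgh'
  #5 SA[5]=9  'efgh'
  #6 SA[6]=10  'fgh'
  #7 SA[7]=3  'gbghdaefgh'
  #8 SA[8]=11  'gh'
  #9 SA[9]=5  'ghdaefgh'
  #10 SA[10]=12  'h'
  #11 SA[11]=1  'hbgbghdaefgh'
  #12 SA[12]=6  'hdaefgh'

SA = [8, 2, 4, 0, 7, 9, 10, 3, 11, 5, 12, 1, 6]
rank  pair      lcp
   1  s[8:],s[2:]  0  ''
   2  s[2:],s[4:]  2  'bg'
   3  s[4:],s[0:]  1  'b'
   4  s[0:],s[7:]  0  ''
   5  s[7:],s[9:]  0  ''
   6  s[9:],s[10:]  0  ''
   7  s[10:],s[3:]  0  ''
   8  s[3:],s[11:]  1  'g'
   9  s[11:],s[5:]  2  'gh'
  10  s[5:],s[12:]  0  ''
  11  s[12:],s[1:]  1  'h'
  12  s[1:],s[6:]  1  'h'

n(n+1)/2 = 13·14/2 = 91
Σ LCP = 0 + 0 + 2 + 1 + 0 + 0 + 0 + 0 + 1 + 2 + 0 + 1 + 1 = 8
distinct = 91 − 8 = 83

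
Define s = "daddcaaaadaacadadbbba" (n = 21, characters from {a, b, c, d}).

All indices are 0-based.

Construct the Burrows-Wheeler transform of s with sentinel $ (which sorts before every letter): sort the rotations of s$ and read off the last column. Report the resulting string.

rank  rotation                last
    0  $daddcaaaadaacadadbbba  a
    1  a$daddcaaaadaacadadbbb  b
    2  aaaadaacadadbbba$daddc  c
    3  aaadaacadadbbba$daddca  a
    4  aacadadbbba$daddcaaaad  d
    5  aadaacadadbbba$daddcaa  a
    6  acadadbbba$daddcaaaada  a
    7  adaacadadbbba$daddcaaa  a
    8  adadbbba$daddcaaaadaac  c
    9  adbbba$daddcaaaadaacad  d
   10  addcaaaadaacadadbbba$d  d
   11  ba$daddcaaaadaacadadbb  b
   12  bba$daddcaaaadaacadadb  b
   13  bbba$daddcaaaadaacadad  d
   14  caaaadaacadadbbba$dadd  d
   15  cadadbbba$daddcaaaadaa  a
   16  daacadadbbba$daddcaaaa  a
   17  dadbbba$daddcaaaadaaca  a
   18  daddcaaaadaacadadbbba$  $
   19  dbbba$daddcaaaadaacada  a
   20  dcaaaadaacadadbbba$dad  d
   21  ddcaaaadaacadadbbba$da  a

abcadaaacddbbddaaa$ada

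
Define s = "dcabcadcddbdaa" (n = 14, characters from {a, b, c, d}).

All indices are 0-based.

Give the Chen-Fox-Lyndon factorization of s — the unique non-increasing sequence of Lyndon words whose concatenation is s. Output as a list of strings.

["d", "c", "abcadcddbd", "a", "a"]

emit factor 1: 'd' (i=0, period=1)
emit factor 2: 'c' (i=1, period=1)
emit factor 3: 'abcadcddbd' (i=2, period=10)
emit factor 4: 'a' (i=12, period=1)
emit factor 5: 'a' (i=13, period=1)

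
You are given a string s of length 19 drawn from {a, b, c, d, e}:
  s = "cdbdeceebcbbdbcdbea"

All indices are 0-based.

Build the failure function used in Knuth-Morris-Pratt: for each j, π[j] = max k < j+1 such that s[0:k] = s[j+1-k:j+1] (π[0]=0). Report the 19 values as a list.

π[0] = 0
j=1 s[j]='d': π[1]=0 (border '')
j=2 s[j]='b': π[2]=0 (border '')
j=3 s[j]='d': π[3]=0 (border '')
j=4 s[j]='e': π[4]=0 (border '')
j=5 s[j]='c': π[5]=1 (border 'c')
j=6 s[j]='e': k: 1→0; π[6]=0 (border '')
j=7 s[j]='e': π[7]=0 (border '')
j=8 s[j]='b': π[8]=0 (border '')
j=9 s[j]='c': π[9]=1 (border 'c')
j=10 s[j]='b': k: 1→0; π[10]=0 (border '')
j=11 s[j]='b': π[11]=0 (border '')
j=12 s[j]='d': π[12]=0 (border '')
j=13 s[j]='b': π[13]=0 (border '')
j=14 s[j]='c': π[14]=1 (border 'c')
j=15 s[j]='d': π[15]=2 (border 'cd')
j=16 s[j]='b': π[16]=3 (border 'cdb')
j=17 s[j]='e': k: 3→0; π[17]=0 (border '')
j=18 s[j]='a': π[18]=0 (border '')

[0, 0, 0, 0, 0, 1, 0, 0, 0, 1, 0, 0, 0, 0, 1, 2, 3, 0, 0]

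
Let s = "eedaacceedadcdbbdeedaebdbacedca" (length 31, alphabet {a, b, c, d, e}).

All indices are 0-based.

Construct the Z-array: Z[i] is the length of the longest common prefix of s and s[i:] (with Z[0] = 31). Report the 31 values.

[31, 1, 0, 0, 0, 0, 0, 4, 1, 0, 0, 0, 0, 0, 0, 0, 0, 4, 1, 0, 0, 1, 0, 0, 0, 0, 0, 1, 0, 0, 0]

Z[0]=31
i=1: i≥r, start 0; Z[1]=1 grow→box=[1,2)
i=2: i≥r, start 0; Z[2]=0
i=3: i≥r, start 0; Z[3]=0
i=4: i≥r, start 0; Z[4]=0
i=5: i≥r, start 0; Z[5]=0
i=6: i≥r, start 0; Z[6]=0
i=7: i≥r, start 0; Z[7]=4 grow→box=[7,11)
i=8: min(r-i=3, Z[1]=1)=1; Z[8]=1
i=9: min(r-i=2, Z[2]=0)=0; Z[9]=0
i=10: min(r-i=1, Z[3]=0)=0; Z[10]=0
i=11: i≥r, start 0; Z[11]=0
i=12: i≥r, start 0; Z[12]=0
i=13: i≥r, start 0; Z[13]=0
i=14: i≥r, start 0; Z[14]=0
i=15: i≥r, start 0; Z[15]=0
i=16: i≥r, start 0; Z[16]=0
i=17: i≥r, start 0; Z[17]=4 grow→box=[17,21)
i=18: min(r-i=3, Z[1]=1)=1; Z[18]=1
i=19: min(r-i=2, Z[2]=0)=0; Z[19]=0
i=20: min(r-i=1, Z[3]=0)=0; Z[20]=0
i=21: i≥r, start 0; Z[21]=1 grow→box=[21,22)
i=22: i≥r, start 0; Z[22]=0
i=23: i≥r, start 0; Z[23]=0
i=24: i≥r, start 0; Z[24]=0
i=25: i≥r, start 0; Z[25]=0
i=26: i≥r, start 0; Z[26]=0
i=27: i≥r, start 0; Z[27]=1 grow→box=[27,28)
i=28: i≥r, start 0; Z[28]=0
i=29: i≥r, start 0; Z[29]=0
i=30: i≥r, start 0; Z[30]=0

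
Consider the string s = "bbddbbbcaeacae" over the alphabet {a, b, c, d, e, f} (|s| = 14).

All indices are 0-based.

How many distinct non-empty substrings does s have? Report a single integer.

rank→(start, suffix):
  0 → (10, 'acae')
  1 → (12, 'ae')
  2 → (8, 'aeacae')
  3 → (4, 'bbbcaeacae')
  4 → (5, 'bbcaeacae')
  5 → (0, 'bbddbbbcaeacae')
  6 → (6, 'bcaeacae')
  7 → (1, 'bddbbbcaeacae')
  8 → (11, 'cae')
  9 → (7, 'caeacae')
  10 → (3, 'dbbbcaeacae')
  11 → (2, 'ddbbbcaeacae')
  12 → (13, 'e')
  13 → (9, 'eacae')

SA = [10, 12, 8, 4, 5, 0, 6, 1, 11, 7, 3, 2, 13, 9]
i: (SA[i-1],SA[i]) lcp shared
  1: (10,12) 1 'a'
  2: (12,8) 2 'ae'
  3: (8,4) 0 ''
  4: (4,5) 2 'bb'
  5: (5,0) 2 'bb'
  6: (0,6) 1 'b'
  7: (6,1) 1 'b'
  8: (1,11) 0 ''
  9: (11,7) 3 'cae'
  10: (7,3) 0 ''
  11: (3,2) 1 'd'
  12: (2,13) 0 ''
  13: (13,9) 1 'e'

n(n+1)/2 = 14·15/2 = 105
Σ LCP = 0 + 1 + 2 + 0 + 2 + 2 + 1 + 1 + 0 + 3 + 0 + 1 + 0 + 1 = 14
distinct = 105 − 14 = 91

91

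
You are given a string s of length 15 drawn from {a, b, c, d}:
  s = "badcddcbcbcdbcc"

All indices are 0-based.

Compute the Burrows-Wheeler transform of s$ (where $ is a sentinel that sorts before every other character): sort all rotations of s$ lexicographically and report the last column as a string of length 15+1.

cb$cdccdbbbdcdac

rank  rotation          last
    0  $badcddcbcbcdbcc  c
    1  adcddcbcbcdbcc$b  b
    2  badcddcbcbcdbcc$  $
    3  bcbcdbcc$badcddc  c
    4  bcc$badcddcbcbcd  d
    5  bcdbcc$badcddcbc  c
    6  c$badcddcbcbcdbc  c
    7  cbcbcdbcc$badcdd  d
    8  cbcdbcc$badcddcb  b
    9  cc$badcddcbcbcdb  b
   10  cdbcc$badcddcbcb  b
   11  cddcbcbcdbcc$bad  d
   12  dbcc$badcddcbcbc  c
   13  dcbcbcdbcc$badcd  d
   14  dcddcbcbcdbcc$ba  a
   15  ddcbcbcdbcc$badc  c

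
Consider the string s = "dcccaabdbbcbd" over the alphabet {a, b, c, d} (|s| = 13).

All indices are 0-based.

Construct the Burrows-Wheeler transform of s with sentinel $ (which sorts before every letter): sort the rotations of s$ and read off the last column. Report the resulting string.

dcadbcacbcdbb$

rank  rotation        last
    0  $dcccaabdbbcbd  d
    1  aabdbbcbd$dccc  c
    2  abdbbcbd$dccca  a
    3  bbcbd$dcccaabd  d
    4  bcbd$dcccaabdb  b
    5  bd$dcccaabdbbc  c
    6  bdbbcbd$dcccaa  a
    7  caabdbbcbd$dcc  c
    8  cbd$dcccaabdbb  b
    9  ccaabdbbcbd$dc  c
   10  cccaabdbbcbd$d  d
   11  d$dcccaabdbbcb  b
   12  dbbcbd$dcccaab  b
   13  dcccaabdbbcbd$  $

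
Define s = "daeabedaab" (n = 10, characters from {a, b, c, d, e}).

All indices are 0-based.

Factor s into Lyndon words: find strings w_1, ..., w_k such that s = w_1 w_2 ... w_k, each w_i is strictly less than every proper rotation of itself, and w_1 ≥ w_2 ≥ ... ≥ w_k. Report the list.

["d", "ae", "abed", "aab"]

emit factor 1: 'd' (i=0, period=1)
emit factor 2: 'ae' (i=1, period=2)
emit factor 3: 'abed' (i=3, period=4)
emit factor 4: 'aab' (i=7, period=3)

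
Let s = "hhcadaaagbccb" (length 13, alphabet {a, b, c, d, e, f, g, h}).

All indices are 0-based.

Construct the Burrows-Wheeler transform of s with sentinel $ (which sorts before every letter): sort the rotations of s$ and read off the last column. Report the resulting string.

rank  rotation        last
    0  $hhcadaaagbccb  b
    1  aaagbccb$hhcad  d
    2  aagbccb$hhcada  a
    3  adaaagbccb$hhc  c
    4  agbccb$hhcadaa  a
    5  b$hhcadaaagbcc  c
    6  bccb$hhcadaaag  g
    7  cadaaagbccb$hh  h
    8  cb$hhcadaaagbc  c
    9  ccb$hhcadaaagb  b
   10  daaagbccb$hhca  a
   11  gbccb$hhcadaaa  a
   12  hcadaaagbccb$h  h
   13  hhcadaaagbccb$  $

bdacacghcbaah$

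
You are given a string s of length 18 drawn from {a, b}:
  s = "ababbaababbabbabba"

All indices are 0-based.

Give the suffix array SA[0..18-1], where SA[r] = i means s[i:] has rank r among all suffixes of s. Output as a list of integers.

sorted suffixes:
  #0 SA[0]=17  'a'
  #1 SA[1]=5  'aababbabbabba'
  #2 SA[2]=0  'ababbaababbabbabba'
  #3 SA[3]=6  'ababbabbabba'
  #4 SA[4]=14  'abba'
  #5 SA[5]=2  'abbaababbabbabba'
  #6 SA[6]=11  'abbabba'
  #7 SA[7]=8  'abbabbabba'
  #8 SA[8]=16  'ba'
  #9 SA[9]=4  'baababbabbabba'
  #10 SA[10]=13  'babba'
  #11 SA[11]=1  'babbaababbabbabba'
  #12 SA[12]=10  'babbabba'
  #13 SA[13]=7  'babbabbabba'
  #14 SA[14]=15  'bba'
  #15 SA[15]=3  'bbaababbabbabba'
  #16 SA[16]=12  'bbabba'
  #17 SA[17]=9  'bbabbabba'

[17, 5, 0, 6, 14, 2, 11, 8, 16, 4, 13, 1, 10, 7, 15, 3, 12, 9]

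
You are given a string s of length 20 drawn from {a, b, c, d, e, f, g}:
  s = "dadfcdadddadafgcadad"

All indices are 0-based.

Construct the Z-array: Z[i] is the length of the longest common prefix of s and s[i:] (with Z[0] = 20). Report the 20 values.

[20, 0, 1, 0, 0, 3, 0, 1, 1, 3, 0, 2, 0, 0, 0, 0, 0, 3, 0, 1]

Z[0]=20
i=1: i≥r, start 0; Z[1]=0
i=2: i≥r, start 0; Z[2]=1 grow→box=[2,3)
i=3: i≥r, start 0; Z[3]=0
i=4: i≥r, start 0; Z[4]=0
i=5: i≥r, start 0; Z[5]=3 grow→box=[5,8)
i=6: min(r-i=2, Z[1]=0)=0; Z[6]=0
i=7: min(r-i=1, Z[2]=1)=1; Z[7]=1
i=8: i≥r, start 0; Z[8]=1 grow→box=[8,9)
i=9: i≥r, start 0; Z[9]=3 grow→box=[9,12)
i=10: min(r-i=2, Z[1]=0)=0; Z[10]=0
i=11: min(r-i=1, Z[2]=1)=1; Z[11]=2 grow→box=[11,13)
i=12: min(r-i=1, Z[1]=0)=0; Z[12]=0
i=13: i≥r, start 0; Z[13]=0
i=14: i≥r, start 0; Z[14]=0
i=15: i≥r, start 0; Z[15]=0
i=16: i≥r, start 0; Z[16]=0
i=17: i≥r, start 0; Z[17]=3 grow→box=[17,20)
i=18: min(r-i=2, Z[1]=0)=0; Z[18]=0
i=19: min(r-i=1, Z[2]=1)=1; Z[19]=1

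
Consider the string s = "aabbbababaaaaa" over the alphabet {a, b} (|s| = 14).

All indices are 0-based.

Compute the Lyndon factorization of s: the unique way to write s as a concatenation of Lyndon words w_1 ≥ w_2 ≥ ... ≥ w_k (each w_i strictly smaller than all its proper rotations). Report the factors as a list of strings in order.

["aabbbabab", "a", "a", "a", "a", "a"]

emit factor 1: 'aabbbabab' (i=0, period=9)
emit factor 2: 'a' (i=9, period=1)
emit factor 3: 'a' (i=10, period=1)
emit factor 4: 'a' (i=11, period=1)
emit factor 5: 'a' (i=12, period=1)
emit factor 6: 'a' (i=13, period=1)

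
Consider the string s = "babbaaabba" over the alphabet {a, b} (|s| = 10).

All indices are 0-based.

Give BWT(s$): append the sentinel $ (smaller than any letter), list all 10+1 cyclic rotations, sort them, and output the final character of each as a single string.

abbaabbb$aa

rank  rotation     last
    0  $babbaaabba  a
    1  a$babbaaabb  b
    2  aaabba$babb  b
    3  aabba$babba  a
    4  abba$babbaa  a
    5  abbaaabba$b  b
    6  ba$babbaaab  b
    7  baaabba$bab  b
    8  babbaaabba$  $
    9  bba$babbaaa  a
   10  bbaaabba$ba  a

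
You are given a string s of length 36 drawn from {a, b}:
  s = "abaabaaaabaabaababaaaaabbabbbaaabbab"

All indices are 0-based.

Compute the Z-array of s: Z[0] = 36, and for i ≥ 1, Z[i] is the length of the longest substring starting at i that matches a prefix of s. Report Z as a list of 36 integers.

[36, 0, 1, 4, 0, 1, 1, 1, 7, 0, 1, 6, 0, 1, 3, 0, 4, 0, 1, 1, 1, 1, 2, 0, 0, 2, 0, 0, 0, 1, 1, 2, 0, 0, 2, 0]

Z[0]=36
i=1: i≥r, start 0; Z[1]=0
i=2: i≥r, start 0; Z[2]=1 scan→box=[2,3)
i=3: i≥r, start 0; Z[3]=4 scan→box=[3,7)
i=4: min(r-i=3, Z[1]=0)=0; Z[4]=0
i=5: min(r-i=2, Z[2]=1)=1; Z[5]=1
i=6: min(r-i=1, Z[3]=4)=1; Z[6]=1
i=7: i≥r, start 0; Z[7]=1 scan→box=[7,8)
i=8: i≥r, start 0; Z[8]=7 scan→box=[8,15)
i=9: min(r-i=6, Z[1]=0)=0; Z[9]=0
i=10: min(r-i=5, Z[2]=1)=1; Z[10]=1
i=11: min(r-i=4, Z[3]=4)=4; Z[11]=6 scan→box=[11,17)
i=12: min(r-i=5, Z[1]=0)=0; Z[12]=0
i=13: min(r-i=4, Z[2]=1)=1; Z[13]=1
i=14: min(r-i=3, Z[3]=4)=3; Z[14]=3
i=15: min(r-i=2, Z[4]=0)=0; Z[15]=0
i=16: min(r-i=1, Z[5]=1)=1; Z[16]=4 scan→box=[16,20)
i=17: min(r-i=3, Z[1]=0)=0; Z[17]=0
i=18: min(r-i=2, Z[2]=1)=1; Z[18]=1
i=19: min(r-i=1, Z[3]=4)=1; Z[19]=1
i=20: i≥r, start 0; Z[20]=1 scan→box=[20,21)
i=21: i≥r, start 0; Z[21]=1 scan→box=[21,22)
i=22: i≥r, start 0; Z[22]=2 scan→box=[22,24)
i=23: min(r-i=1, Z[1]=0)=0; Z[23]=0
i=24: i≥r, start 0; Z[24]=0
i=25: i≥r, start 0; Z[25]=2 scan→box=[25,27)
i=26: min(r-i=1, Z[1]=0)=0; Z[26]=0
i=27: i≥r, start 0; Z[27]=0
i=28: i≥r, start 0; Z[28]=0
i=29: i≥r, start 0; Z[29]=1 scan→box=[29,30)
i=30: i≥r, start 0; Z[30]=1 scan→box=[30,31)
i=31: i≥r, start 0; Z[31]=2 scan→box=[31,33)
i=32: min(r-i=1, Z[1]=0)=0; Z[32]=0
i=33: i≥r, start 0; Z[33]=0
i=34: i≥r, start 0; Z[34]=2 scan→box=[34,36)
i=35: min(r-i=1, Z[1]=0)=0; Z[35]=0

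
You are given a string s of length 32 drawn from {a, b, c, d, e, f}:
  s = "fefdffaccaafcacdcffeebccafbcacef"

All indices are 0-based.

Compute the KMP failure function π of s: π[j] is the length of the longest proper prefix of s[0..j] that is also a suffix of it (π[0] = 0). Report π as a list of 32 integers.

π[0] = 0
j=1 s[j]='e': π[1]=0 (border '')
j=2 s[j]='f': π[2]=1 (border 'f')
j=3 s[j]='d': k: 1→0; π[3]=0 (border '')
j=4 s[j]='f': π[4]=1 (border 'f')
j=5 s[j]='f': k: 1→0; π[5]=1 (border 'f')
j=6 s[j]='a': k: 1→0; π[6]=0 (border '')
j=7 s[j]='c': π[7]=0 (border '')
j=8 s[j]='c': π[8]=0 (border '')
j=9 s[j]='a': π[9]=0 (border '')
j=10 s[j]='a': π[10]=0 (border '')
j=11 s[j]='f': π[11]=1 (border 'f')
j=12 s[j]='c': k: 1→0; π[12]=0 (border '')
j=13 s[j]='a': π[13]=0 (border '')
j=14 s[j]='c': π[14]=0 (border '')
j=15 s[j]='d': π[15]=0 (border '')
j=16 s[j]='c': π[16]=0 (border '')
j=17 s[j]='f': π[17]=1 (border 'f')
j=18 s[j]='f': k: 1→0; π[18]=1 (border 'f')
j=19 s[j]='e': π[19]=2 (border 'fe')
j=20 s[j]='e': k: 2→0; π[20]=0 (border '')
j=21 s[j]='b': π[21]=0 (border '')
j=22 s[j]='c': π[22]=0 (border '')
j=23 s[j]='c': π[23]=0 (border '')
j=24 s[j]='a': π[24]=0 (border '')
j=25 s[j]='f': π[25]=1 (border 'f')
j=26 s[j]='b': k: 1→0; π[26]=0 (border '')
j=27 s[j]='c': π[27]=0 (border '')
j=28 s[j]='a': π[28]=0 (border '')
j=29 s[j]='c': π[29]=0 (border '')
j=30 s[j]='e': π[30]=0 (border '')
j=31 s[j]='f': π[31]=1 (border 'f')

[0, 0, 1, 0, 1, 1, 0, 0, 0, 0, 0, 1, 0, 0, 0, 0, 0, 1, 1, 2, 0, 0, 0, 0, 0, 1, 0, 0, 0, 0, 0, 1]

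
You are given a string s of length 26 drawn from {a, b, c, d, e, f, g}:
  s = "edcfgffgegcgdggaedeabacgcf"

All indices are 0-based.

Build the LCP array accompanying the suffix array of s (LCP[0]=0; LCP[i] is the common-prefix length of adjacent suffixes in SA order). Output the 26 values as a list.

rank | idx | suffix
   0 |  19 | abacgcf
   1 |  21 | acgcf
   2 |  15 | aedeabacgcf
   3 |  20 | bacgcf
   4 |  24 | cf
   5 |   2 | cfgffgegcgdggaedeabacgcf
   6 |  22 | cgcf
   7 |  10 | cgdggaedeabacgcf
   8 |   1 | dcfgffgegcgdggaedeabacgcf
   9 |  17 | deabacgcf
  10 |  12 | dggaedeabacgcf
  11 |  18 | eabacgcf
  12 |   0 | edcfgffgegcgdggaedeabacgcf
  13 |  16 | edeabacgcf
  14 |   8 | egcgdggaedeabacgcf
  15 |  25 | f
  16 |   5 | ffgegcgdggaedeabacgcf
  17 |   6 | fgegcgdggaedeabacgcf
  18 |   3 | fgffgegcgdggaedeabacgcf
  19 |  14 | gaedeabacgcf
  20 |  23 | gcf
  21 |   9 | gcgdggaedeabacgcf
  22 |  11 | gdggaedeabacgcf
  23 |   7 | gegcgdggaedeabacgcf
  24 |   4 | gffgegcgdggaedeabacgcf
  25 |  13 | ggaedeabacgcf

SA = [19, 21, 15, 20, 24, 2, 22, 10, 1, 17, 12, 18, 0, 16, 8, 25, 5, 6, 3, 14, 23, 9, 11, 7, 4, 13]
[i] adj suffixes → lcp
  [1] 19/21 → 1 ('a')
  [2] 21/15 → 1 ('a')
  [3] 15/20 → 0 ('')
  [4] 20/24 → 0 ('')
  [5] 24/2 → 2 ('cf')
  [6] 2/22 → 1 ('c')
  [7] 22/10 → 2 ('cg')
  [8] 10/1 → 0 ('')
  [9] 1/17 → 1 ('d')
  [10] 17/12 → 1 ('d')
  [11] 12/18 → 0 ('')
  [12] 18/0 → 1 ('e')
  [13] 0/16 → 2 ('ed')
  [14] 16/8 → 1 ('e')
  [15] 8/25 → 0 ('')
  [16] 25/5 → 1 ('f')
  [17] 5/6 → 1 ('f')
  [18] 6/3 → 2 ('fg')
  [19] 3/14 → 0 ('')
  [20] 14/23 → 1 ('g')
  [21] 23/9 → 2 ('gc')
  [22] 9/11 → 1 ('g')
  [23] 11/7 → 1 ('g')
  [24] 7/4 → 1 ('g')
  [25] 4/13 → 1 ('g')

[0, 1, 1, 0, 0, 2, 1, 2, 0, 1, 1, 0, 1, 2, 1, 0, 1, 1, 2, 0, 1, 2, 1, 1, 1, 1]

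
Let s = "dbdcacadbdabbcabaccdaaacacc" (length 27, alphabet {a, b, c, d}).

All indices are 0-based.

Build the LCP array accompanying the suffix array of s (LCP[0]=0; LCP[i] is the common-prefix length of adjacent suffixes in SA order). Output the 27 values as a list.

rank | idx | suffix
   0 |  20 | aaacacc
   1 |  21 | aacacc
   2 |  14 | abaccdaaacacc
   3 |  10 | abbcabaccdaaacacc
   4 |  22 | acacc
   5 |   4 | acadbdabbcabaccdaaacacc
   6 |  24 | acc
   7 |  16 | accdaaacacc
   8 |   6 | adbdabbcabaccdaaacacc
   9 |  15 | baccdaaacacc
  10 |  11 | bbcabaccdaaacacc
  11 |  12 | bcabaccdaaacacc
  12 |   8 | bdabbcabaccdaaacacc
  13 |   1 | bdcacadbdabbcabaccdaaacacc
  14 |  26 | c
  15 |  13 | cabaccdaaacacc
  16 |   3 | cacadbdabbcabaccdaaacacc
  17 |  23 | cacc
  18 |   5 | cadbdabbcabaccdaaacacc
  19 |  25 | cc
  20 |  17 | ccdaaacacc
  21 |  18 | cdaaacacc
  22 |  19 | daaacacc
  23 |   9 | dabbcabaccdaaacacc
  24 |   7 | dbdabbcabaccdaaacacc
  25 |   0 | dbdcacadbdabbcabaccdaaacacc
  26 |   2 | dcacadbdabbcabaccdaaacacc

SA = [20, 21, 14, 10, 22, 4, 24, 16, 6, 15, 11, 12, 8, 1, 26, 13, 3, 23, 5, 25, 17, 18, 19, 9, 7, 0, 2]
rank  pair      lcp
   1  s[20:],s[21:]  2  'aa'
   2  s[21:],s[14:]  1  'a'
   3  s[14:],s[10:]  2  'ab'
   4  s[10:],s[22:]  1  'a'
   5  s[22:],s[4:]  3  'aca'
   6  s[4:],s[24:]  2  'ac'
   7  s[24:],s[16:]  3  'acc'
   8  s[16:],s[6:]  1  'a'
   9  s[6:],s[15:]  0  ''
  10  s[15:],s[11:]  1  'b'
  11  s[11:],s[12:]  1  'b'
  12  s[12:],s[8:]  1  'b'
  13  s[8:],s[1:]  2  'bd'
  14  s[1:],s[26:]  0  ''
  15  s[26:],s[13:]  1  'c'
  16  s[13:],s[3:]  2  'ca'
  17  s[3:],s[23:]  3  'cac'
  18  s[23:],s[5:]  2  'ca'
  19  s[5:],s[25:]  1  'c'
  20  s[25:],s[17:]  2  'cc'
  21  s[17:],s[18:]  1  'c'
  22  s[18:],s[19:]  0  ''
  23  s[19:],s[9:]  2  'da'
  24  s[9:],s[7:]  1  'd'
  25  s[7:],s[0:]  3  'dbd'
  26  s[0:],s[2:]  1  'd'

[0, 2, 1, 2, 1, 3, 2, 3, 1, 0, 1, 1, 1, 2, 0, 1, 2, 3, 2, 1, 2, 1, 0, 2, 1, 3, 1]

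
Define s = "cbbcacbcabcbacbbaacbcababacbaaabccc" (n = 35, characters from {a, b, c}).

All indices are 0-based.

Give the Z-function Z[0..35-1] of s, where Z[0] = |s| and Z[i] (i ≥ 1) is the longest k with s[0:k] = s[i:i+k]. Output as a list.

Z[0]=35
i=1: fresh scan; Z[1]=0
i=2: fresh scan; Z[2]=0
i=3: fresh scan; Z[3]=1 scan→box=[3,4)
i=4: fresh scan; Z[4]=0
i=5: fresh scan; Z[5]=2 scan→box=[5,7)
i=6: min(r-i=1, Z[1]=0)=0; Z[6]=0
i=7: fresh scan; Z[7]=1 scan→box=[7,8)
i=8: fresh scan; Z[8]=0
i=9: fresh scan; Z[9]=0
i=10: fresh scan; Z[10]=2 scan→box=[10,12)
i=11: min(r-i=1, Z[1]=0)=0; Z[11]=0
i=12: fresh scan; Z[12]=0
i=13: fresh scan; Z[13]=3 scan→box=[13,16)
i=14: min(r-i=2, Z[1]=0)=0; Z[14]=0
i=15: min(r-i=1, Z[2]=0)=0; Z[15]=0
i=16: fresh scan; Z[16]=0
i=17: fresh scan; Z[17]=0
i=18: fresh scan; Z[18]=2 scan→box=[18,20)
i=19: min(r-i=1, Z[1]=0)=0; Z[19]=0
i=20: fresh scan; Z[20]=1 scan→box=[20,21)
i=21: fresh scan; Z[21]=0
i=22: fresh scan; Z[22]=0
i=23: fresh scan; Z[23]=0
i=24: fresh scan; Z[24]=0
i=25: fresh scan; Z[25]=0
i=26: fresh scan; Z[26]=2 scan→box=[26,28)
i=27: min(r-i=1, Z[1]=0)=0; Z[27]=0
i=28: fresh scan; Z[28]=0
i=29: fresh scan; Z[29]=0
i=30: fresh scan; Z[30]=0
i=31: fresh scan; Z[31]=0
i=32: fresh scan; Z[32]=1 scan→box=[32,33)
i=33: fresh scan; Z[33]=1 scan→box=[33,34)
i=34: fresh scan; Z[34]=1 scan→box=[34,35)

[35, 0, 0, 1, 0, 2, 0, 1, 0, 0, 2, 0, 0, 3, 0, 0, 0, 0, 2, 0, 1, 0, 0, 0, 0, 0, 2, 0, 0, 0, 0, 0, 1, 1, 1]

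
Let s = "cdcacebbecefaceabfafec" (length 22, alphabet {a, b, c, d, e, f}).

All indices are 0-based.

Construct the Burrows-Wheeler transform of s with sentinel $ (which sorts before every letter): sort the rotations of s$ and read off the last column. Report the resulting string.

rank  rotation                 last
    0  $cdcacebbecefaceabfafec  c
    1  abfafec$cdcacebbeceface  e
    2  aceabfafec$cdcacebbecef  f
    3  acebbecefaceabfafec$cdc  c
    4  afec$cdcacebbecefaceabf  f
    5  bbecefaceabfafec$cdcace  e
    6  becefaceabfafec$cdcaceb  b
    7  bfafec$cdcacebbecefacea  a
    8  c$cdcacebbecefaceabfafe  e
    9  cacebbecefaceabfafec$cd  d
   10  cdcacebbecefaceabfafec$  $
   11  ceabfafec$cdcacebbecefa  a
   12  cebbecefaceabfafec$cdca  a
   13  cefaceabfafec$cdcacebbe  e
   14  dcacebbecefaceabfafec$c  c
   15  eabfafec$cdcacebbecefac  c
   16  ebbecefaceabfafec$cdcac  c
   17  ec$cdcacebbecefaceabfaf  f
   18  ecefaceabfafec$cdcacebb  b
   19  efaceabfafec$cdcacebbec  c
   20  faceabfafec$cdcacebbece  e
   21  fafec$cdcacebbecefaceab  b
   22  fec$cdcacebbecefaceabfa  a

cefcfebaed$aaecccfbceba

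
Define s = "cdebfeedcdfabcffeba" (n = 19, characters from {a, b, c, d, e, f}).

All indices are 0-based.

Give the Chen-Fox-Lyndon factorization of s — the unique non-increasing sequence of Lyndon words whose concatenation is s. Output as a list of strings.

emit factor 1: 'cde' (i=0, period=3)
emit factor 2: 'bfeedcdf' (i=3, period=8)
emit factor 3: 'abcffeb' (i=11, period=7)
emit factor 4: 'a' (i=18, period=1)

["cde", "bfeedcdf", "abcffeb", "a"]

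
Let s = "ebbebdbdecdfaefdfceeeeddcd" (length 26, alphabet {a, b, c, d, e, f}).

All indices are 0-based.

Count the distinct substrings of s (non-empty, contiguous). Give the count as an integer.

324

rank→(start, suffix):
  0 → (12, 'aefdfceeeeddcd')
  1 → (1, 'bbebdbdecdfaefdfceeeeddcd')
  2 → (4, 'bdbdecdfaefdfceeeeddcd')
  3 → (6, 'bdecdfaefdfceeeeddcd')
  4 → (2, 'bebdbdecdfaefdfceeeeddcd')
  5 → (24, 'cd')
  6 → (9, 'cdfaefdfceeeeddcd')
  7 → (17, 'ceeeeddcd')
  8 → (25, 'd')
  9 → (5, 'dbdecdfaefdfceeeeddcd')
  10 → (23, 'dcd')
  11 → (22, 'ddcd')
  12 → (7, 'decdfaefdfceeeeddcd')
  13 → (10, 'dfaefdfceeeeddcd')
  14 → (15, 'dfceeeeddcd')
  15 → (0, 'ebbebdbdecdfaefdfceeeeddcd')
  16 → (3, 'ebdbdecdfaefdfceeeeddcd')
  17 → (8, 'ecdfaefdfceeeeddcd')
  18 → (21, 'eddcd')
  19 → (20, 'eeddcd')
  20 → (19, 'eeeddcd')
  21 → (18, 'eeeeddcd')
  22 → (13, 'efdfceeeeddcd')
  23 → (11, 'faefdfceeeeddcd')
  24 → (16, 'fceeeeddcd')
  25 → (14, 'fdfceeeeddcd')

SA = [12, 1, 4, 6, 2, 24, 9, 17, 25, 5, 23, 22, 7, 10, 15, 0, 3, 8, 21, 20, 19, 18, 13, 11, 16, 14]
i: (SA[i-1],SA[i]) lcp shared
  1: (12,1) 0 ''
  2: (1,4) 1 'b'
  3: (4,6) 2 'bd'
  4: (6,2) 1 'b'
  5: (2,24) 0 ''
  6: (24,9) 2 'cd'
  7: (9,17) 1 'c'
  8: (17,25) 0 ''
  9: (25,5) 1 'd'
  10: (5,23) 1 'd'
  11: (23,22) 1 'd'
  12: (22,7) 1 'd'
  13: (7,10) 1 'd'
  14: (10,15) 2 'df'
  15: (15,0) 0 ''
  16: (0,3) 2 'eb'
  17: (3,8) 1 'e'
  18: (8,21) 1 'e'
  19: (21,20) 1 'e'
  20: (20,19) 2 'ee'
  21: (19,18) 3 'eee'
  22: (18,13) 1 'e'
  23: (13,11) 0 ''
  24: (11,16) 1 'f'
  25: (16,14) 1 'f'

n(n+1)/2 = 26·27/2 = 351
Σ LCP = 0 + 0 + 1 + 2 + 1 + 0 + 2 + 1 + 0 + 1 + 1 + 1 + 1 + 1 + 2 + 0 + 2 + 1 + 1 + 1 + 2 + 3 + 1 + 0 + 1 + 1 = 27
distinct = 351 − 27 = 324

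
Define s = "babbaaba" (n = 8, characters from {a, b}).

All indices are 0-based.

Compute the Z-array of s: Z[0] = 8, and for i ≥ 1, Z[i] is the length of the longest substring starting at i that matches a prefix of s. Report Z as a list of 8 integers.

[8, 0, 1, 2, 0, 0, 2, 0]

Z[0]=8
i=1: i≥r, start 0; Z[1]=0
i=2: i≥r, start 0; Z[2]=1 grow→box=[2,3)
i=3: i≥r, start 0; Z[3]=2 grow→box=[3,5)
i=4: min(r-i=1, Z[1]=0)=0; Z[4]=0
i=5: i≥r, start 0; Z[5]=0
i=6: i≥r, start 0; Z[6]=2 grow→box=[6,8)
i=7: min(r-i=1, Z[1]=0)=0; Z[7]=0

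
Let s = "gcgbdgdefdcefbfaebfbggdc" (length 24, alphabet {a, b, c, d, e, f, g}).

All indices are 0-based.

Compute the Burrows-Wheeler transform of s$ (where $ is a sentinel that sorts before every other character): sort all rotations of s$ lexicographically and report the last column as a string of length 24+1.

cfgfefddggfgbacdbebec$gdb

rank  rotation                   last
    0  $gcgbdgdefdcefbfaebfbggdc  c
    1  aebfbggdc$gcgbdgdefdcefbf  f
    2  bdgdefdcefbfaebfbggdc$gcg  g
    3  bfaebfbggdc$gcgbdgdefdcef  f
    4  bfbggdc$gcgbdgdefdcefbfae  e
    5  bggdc$gcgbdgdefdcefbfaebf  f
    6  c$gcgbdgdefdcefbfaebfbggd  d
    7  cefbfaebfbggdc$gcgbdgdefd  d
    8  cgbdgdefdcefbfaebfbggdc$g  g
    9  dc$gcgbdgdefdcefbfaebfbgg  g
   10  dcefbfaebfbggdc$gcgbdgdef  f
   11  defdcefbfaebfbggdc$gcgbdg  g
   12  dgdefdcefbfaebfbggdc$gcgb  b
   13  ebfbggdc$gcgbdgdefdcefbfa  a
   14  efbfaebfbggdc$gcgbdgdefdc  c
   15  efdcefbfaebfbggdc$gcgbdgd  d
   16  faebfbggdc$gcgbdgdefdcefb  b
   17  fbfaebfbggdc$gcgbdgdefdce  e
   18  fbggdc$gcgbdgdefdcefbfaeb  b
   19  fdcefbfaebfbggdc$gcgbdgde  e
   20  gbdgdefdcefbfaebfbggdc$gc  c
   21  gcgbdgdefdcefbfaebfbggdc$  $
   22  gdc$gcgbdgdefdcefbfaebfbg  g
   23  gdefdcefbfaebfbggdc$gcgbd  d
   24  ggdc$gcgbdgdefdcefbfaebfb  b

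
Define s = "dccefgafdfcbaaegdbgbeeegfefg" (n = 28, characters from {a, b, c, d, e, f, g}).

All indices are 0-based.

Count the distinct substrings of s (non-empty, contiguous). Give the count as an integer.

rank | idx | suffix
   0 |  12 | aaegdbgbeeegfefg
   1 |  13 | aegdbgbeeegfefg
   2 |   6 | afdfcbaaegdbgbeeegfefg
   3 |  11 | baaegdbgbeeegfefg
   4 |  19 | beeegfefg
   5 |  17 | bgbeeegfefg
   6 |  10 | cbaaegdbgbeeegfefg
   7 |   1 | ccefgafdfcbaaegdbgbeeegfefg
   8 |   2 | cefgafdfcbaaegdbgbeeegfefg
   9 |  16 | dbgbeeegfefg
  10 |   0 | dccefgafdfcbaaegdbgbeeegfefg
  11 |   8 | dfcbaaegdbgbeeegfefg
  12 |  20 | eeegfefg
  13 |  21 | eegfefg
  14 |  25 | efg
  15 |   3 | efgafdfcbaaegdbgbeeegfefg
  16 |  14 | egdbgbeeegfefg
  17 |  22 | egfefg
  18 |   9 | fcbaaegdbgbeeegfefg
  19 |   7 | fdfcbaaegdbgbeeegfefg
  20 |  24 | fefg
  21 |  26 | fg
  22 |   4 | fgafdfcbaaegdbgbeeegfefg
  23 |  27 | g
  24 |   5 | gafdfcbaaegdbgbeeegfefg
  25 |  18 | gbeeegfefg
  26 |  15 | gdbgbeeegfefg
  27 |  23 | gfefg

SA = [12, 13, 6, 11, 19, 17, 10, 1, 2, 16, 0, 8, 20, 21, 25, 3, 14, 22, 9, 7, 24, 26, 4, 27, 5, 18, 15, 23]
rank  pair      lcp
   1  s[12:],s[13:]  1  'a'
   2  s[13:],s[6:]  1  'a'
   3  s[6:],s[11:]  0  ''
   4  s[11:],s[19:]  1  'b'
   5  s[19:],s[17:]  1  'b'
   6  s[17:],s[10:]  0  ''
   7  s[10:],s[1:]  1  'c'
   8  s[1:],s[2:]  1  'c'
   9  s[2:],s[16:]  0  ''
  10  s[16:],s[0:]  1  'd'
  11  s[0:],s[8:]  1  'd'
  12  s[8:],s[20:]  0  ''
  13  s[20:],s[21:]  2  'ee'
  14  s[21:],s[25:]  1  'e'
  15  s[25:],s[3:]  3  'efg'
  16  s[3:],s[14:]  1  'e'
  17  s[14:],s[22:]  2  'eg'
  18  s[22:],s[9:]  0  ''
  19  s[9:],s[7:]  1  'f'
  20  s[7:],s[24:]  1  'f'
  21  s[24:],s[26:]  1  'f'
  22  s[26:],s[4:]  2  'fg'
  23  s[4:],s[27:]  0  ''
  24  s[27:],s[5:]  1  'g'
  25  s[5:],s[18:]  1  'g'
  26  s[18:],s[15:]  1  'g'
  27  s[15:],s[23:]  1  'g'

n(n+1)/2 = 28·29/2 = 406
Σ LCP = 0 + 1 + 1 + 0 + 1 + 1 + 0 + 1 + 1 + 0 + 1 + 1 + 0 + 2 + 1 + 3 + 1 + 2 + 0 + 1 + 1 + 1 + 2 + 0 + 1 + 1 + 1 + 1 = 26
distinct = 406 − 26 = 380

380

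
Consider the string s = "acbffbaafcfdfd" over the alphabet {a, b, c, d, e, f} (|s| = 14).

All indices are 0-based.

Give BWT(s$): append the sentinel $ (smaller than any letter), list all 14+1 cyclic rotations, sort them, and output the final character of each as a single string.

db$afcaffffadcb

rank  rotation         last
    0  $acbffbaafcfdfd  d
    1  aafcfdfd$acbffb  b
    2  acbffbaafcfdfd$  $
    3  afcfdfd$acbffba  a
    4  baafcfdfd$acbff  f
    5  bffbaafcfdfd$ac  c
    6  cbffbaafcfdfd$a  a
    7  cfdfd$acbffbaaf  f
    8  d$acbffbaafcfdf  f
    9  dfd$acbffbaafcf  f
   10  fbaafcfdfd$acbf  f
   11  fcfdfd$acbffbaa  a
   12  fd$acbffbaafcfd  d
   13  fdfd$acbffbaafc  c
   14  ffbaafcfdfd$acb  b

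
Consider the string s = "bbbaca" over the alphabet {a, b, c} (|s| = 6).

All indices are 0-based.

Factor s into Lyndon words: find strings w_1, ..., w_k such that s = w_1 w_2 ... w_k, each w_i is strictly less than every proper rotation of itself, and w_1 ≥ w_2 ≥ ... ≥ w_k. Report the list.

emit factor 1: 'b' (i=0, period=1)
emit factor 2: 'b' (i=1, period=1)
emit factor 3: 'b' (i=2, period=1)
emit factor 4: 'ac' (i=3, period=2)
emit factor 5: 'a' (i=5, period=1)

["b", "b", "b", "ac", "a"]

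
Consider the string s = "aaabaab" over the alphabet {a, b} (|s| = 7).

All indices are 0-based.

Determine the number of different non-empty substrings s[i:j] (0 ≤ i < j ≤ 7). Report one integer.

rank→(start, suffix):
  0 → (0, 'aaabaab')
  1 → (4, 'aab')
  2 → (1, 'aabaab')
  3 → (5, 'ab')
  4 → (2, 'abaab')
  5 → (6, 'b')
  6 → (3, 'baab')

SA = [0, 4, 1, 5, 2, 6, 3]
[i] adj suffixes → lcp
  [1] 0/4 → 2 ('aa')
  [2] 4/1 → 3 ('aab')
  [3] 1/5 → 1 ('a')
  [4] 5/2 → 2 ('ab')
  [5] 2/6 → 0 ('')
  [6] 6/3 → 1 ('b')

n(n+1)/2 = 7·8/2 = 28
Σ LCP = 0 + 2 + 3 + 1 + 2 + 0 + 1 = 9
distinct = 28 − 9 = 19

19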